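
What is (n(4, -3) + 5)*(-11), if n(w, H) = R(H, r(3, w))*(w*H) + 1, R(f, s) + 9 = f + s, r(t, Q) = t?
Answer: -1254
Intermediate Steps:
R(f, s) = -9 + f + s (R(f, s) = -9 + (f + s) = -9 + f + s)
n(w, H) = 1 + H*w*(-6 + H) (n(w, H) = (-9 + H + 3)*(w*H) + 1 = (-6 + H)*(H*w) + 1 = H*w*(-6 + H) + 1 = 1 + H*w*(-6 + H))
(n(4, -3) + 5)*(-11) = ((1 - 3*4*(-6 - 3)) + 5)*(-11) = ((1 - 3*4*(-9)) + 5)*(-11) = ((1 + 108) + 5)*(-11) = (109 + 5)*(-11) = 114*(-11) = -1254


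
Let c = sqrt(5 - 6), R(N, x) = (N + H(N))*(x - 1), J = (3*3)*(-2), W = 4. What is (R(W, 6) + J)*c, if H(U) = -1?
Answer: -3*I ≈ -3.0*I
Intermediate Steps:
J = -18 (J = 9*(-2) = -18)
R(N, x) = (-1 + N)*(-1 + x) (R(N, x) = (N - 1)*(x - 1) = (-1 + N)*(-1 + x))
c = I (c = sqrt(-1) = I ≈ 1.0*I)
(R(W, 6) + J)*c = ((1 - 1*4 - 1*6 + 4*6) - 18)*I = ((1 - 4 - 6 + 24) - 18)*I = (15 - 18)*I = -3*I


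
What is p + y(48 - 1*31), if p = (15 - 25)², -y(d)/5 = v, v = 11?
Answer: 45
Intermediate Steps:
y(d) = -55 (y(d) = -5*11 = -55)
p = 100 (p = (-10)² = 100)
p + y(48 - 1*31) = 100 - 55 = 45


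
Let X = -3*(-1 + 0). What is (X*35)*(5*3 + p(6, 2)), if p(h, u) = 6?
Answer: 2205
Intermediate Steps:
X = 3 (X = -3*(-1) = 3)
(X*35)*(5*3 + p(6, 2)) = (3*35)*(5*3 + 6) = 105*(15 + 6) = 105*21 = 2205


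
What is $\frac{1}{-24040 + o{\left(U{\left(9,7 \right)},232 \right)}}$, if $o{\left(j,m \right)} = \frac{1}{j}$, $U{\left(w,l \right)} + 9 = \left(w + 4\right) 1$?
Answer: $- \frac{4}{96159} \approx -4.1598 \cdot 10^{-5}$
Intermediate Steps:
$U{\left(w,l \right)} = -5 + w$ ($U{\left(w,l \right)} = -9 + \left(w + 4\right) 1 = -9 + \left(4 + w\right) 1 = -9 + \left(4 + w\right) = -5 + w$)
$\frac{1}{-24040 + o{\left(U{\left(9,7 \right)},232 \right)}} = \frac{1}{-24040 + \frac{1}{-5 + 9}} = \frac{1}{-24040 + \frac{1}{4}} = \frac{1}{- \frac{96159}{4}} = - \frac{4}{96159}$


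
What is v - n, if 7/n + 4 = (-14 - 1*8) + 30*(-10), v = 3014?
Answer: 982571/326 ≈ 3014.0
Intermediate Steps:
n = -7/326 (n = 7/(-4 + ((-14 - 1*8) + 30*(-10))) = 7/(-4 + ((-14 - 8) - 300)) = 7/(-4 + (-22 - 300)) = 7/(-4 - 322) = 7/(-326) = 7*(-1/326) = -7/326 ≈ -0.021472)
v - n = 3014 - 1*(-7/326) = 3014 + 7/326 = 982571/326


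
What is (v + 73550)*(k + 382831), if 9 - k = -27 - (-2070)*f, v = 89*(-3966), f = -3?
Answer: -108717451648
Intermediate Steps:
v = -352974
k = 6246 (k = 9 - (-27 - (-2070)*(-3)) = 9 - (-27 - 69*90) = 9 - (-27 - 6210) = 9 - 1*(-6237) = 9 + 6237 = 6246)
(v + 73550)*(k + 382831) = (-352974 + 73550)*(6246 + 382831) = -279424*389077 = -108717451648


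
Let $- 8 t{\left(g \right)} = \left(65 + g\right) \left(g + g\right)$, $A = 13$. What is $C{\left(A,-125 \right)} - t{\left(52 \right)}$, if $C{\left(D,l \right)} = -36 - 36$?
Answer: $1449$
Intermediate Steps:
$t{\left(g \right)} = - \frac{g \left(65 + g\right)}{4}$ ($t{\left(g \right)} = - \frac{\left(65 + g\right) \left(g + g\right)}{8} = - \frac{\left(65 + g\right) 2 g}{8} = - \frac{2 g \left(65 + g\right)}{8} = - \frac{g \left(65 + g\right)}{4}$)
$C{\left(D,l \right)} = -72$
$C{\left(A,-125 \right)} - t{\left(52 \right)} = -72 - \left(- \frac{1}{4}\right) 52 \left(65 + 52\right) = -72 - \left(- \frac{1}{4}\right) 52 \cdot 117 = -72 - -1521 = -72 + 1521 = 1449$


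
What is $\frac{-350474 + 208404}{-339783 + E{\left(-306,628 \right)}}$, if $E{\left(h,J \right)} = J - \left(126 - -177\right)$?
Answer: $\frac{71035}{169729} \approx 0.41852$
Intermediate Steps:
$E{\left(h,J \right)} = -303 + J$ ($E{\left(h,J \right)} = J - \left(126 + 177\right) = J - 303 = -303 + J$)
$\frac{-350474 + 208404}{-339783 + E{\left(-306,628 \right)}} = \frac{-350474 + 208404}{-339783 + \left(-303 + 628\right)} = - \frac{142070}{-339783 + 325} = - \frac{142070}{-339458} = \left(-142070\right) \left(- \frac{1}{339458}\right) = \frac{71035}{169729}$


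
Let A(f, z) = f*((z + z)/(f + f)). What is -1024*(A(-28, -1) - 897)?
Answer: 919552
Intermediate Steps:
A(f, z) = z (A(f, z) = f*((2*z)/((2*f))) = f*((2*z)*(1/(2*f))) = f*(z/f) = z)
-1024*(A(-28, -1) - 897) = -1024*(-1 - 897) = -1024*(-898) = 919552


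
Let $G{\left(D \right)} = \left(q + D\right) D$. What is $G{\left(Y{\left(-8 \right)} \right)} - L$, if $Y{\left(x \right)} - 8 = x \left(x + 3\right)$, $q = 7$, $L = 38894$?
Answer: $-36254$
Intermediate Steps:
$Y{\left(x \right)} = 8 + x \left(3 + x\right)$ ($Y{\left(x \right)} = 8 + x \left(x + 3\right) = 8 + x \left(3 + x\right)$)
$G{\left(D \right)} = D \left(7 + D\right)$ ($G{\left(D \right)} = \left(7 + D\right) D = D \left(7 + D\right)$)
$G{\left(Y{\left(-8 \right)} \right)} - L = \left(8 + \left(-8\right)^{2} + 3 \left(-8\right)\right) \left(7 + \left(8 + \left(-8\right)^{2} + 3 \left(-8\right)\right)\right) - 38894 = \left(8 + 64 - 24\right) \left(7 + \left(8 + 64 - 24\right)\right) - 38894 = 48 \left(7 + 48\right) - 38894 = 48 \cdot 55 - 38894 = 2640 - 38894 = -36254$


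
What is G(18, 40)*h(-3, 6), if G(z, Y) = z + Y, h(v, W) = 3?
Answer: 174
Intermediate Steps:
G(z, Y) = Y + z
G(18, 40)*h(-3, 6) = (40 + 18)*3 = 58*3 = 174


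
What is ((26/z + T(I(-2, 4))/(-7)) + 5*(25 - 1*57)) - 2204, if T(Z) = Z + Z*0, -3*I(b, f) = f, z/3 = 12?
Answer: -297749/126 ≈ -2363.1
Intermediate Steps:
z = 36 (z = 3*12 = 36)
I(b, f) = -f/3
T(Z) = Z (T(Z) = Z + 0 = Z)
((26/z + T(I(-2, 4))/(-7)) + 5*(25 - 1*57)) - 2204 = ((26/36 - ⅓*4/(-7)) + 5*(25 - 1*57)) - 2204 = ((26*(1/36) - 4/3*(-⅐)) + 5*(25 - 57)) - 2204 = ((13/18 + 4/21) + 5*(-32)) - 2204 = (115/126 - 160) - 2204 = -20045/126 - 2204 = -297749/126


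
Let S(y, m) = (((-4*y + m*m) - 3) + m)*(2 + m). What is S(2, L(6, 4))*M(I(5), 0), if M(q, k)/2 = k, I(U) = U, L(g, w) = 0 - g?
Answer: 0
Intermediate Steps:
L(g, w) = -g
S(y, m) = (2 + m)*(-3 + m + m**2 - 4*y) (S(y, m) = (((-4*y + m**2) - 3) + m)*(2 + m) = (((m**2 - 4*y) - 3) + m)*(2 + m) = ((-3 + m**2 - 4*y) + m)*(2 + m) = (-3 + m + m**2 - 4*y)*(2 + m) = (2 + m)*(-3 + m + m**2 - 4*y))
M(q, k) = 2*k
S(2, L(6, 4))*M(I(5), 0) = (-6 + (-1*6)**3 - (-1)*6 - 8*2 + 3*(-1*6)**2 - 4*(-1*6)*2)*(2*0) = (-6 + (-6)**3 - 1*(-6) - 16 + 3*(-6)**2 - 4*(-6)*2)*0 = (-6 - 216 + 6 - 16 + 3*36 + 48)*0 = (-6 - 216 + 6 - 16 + 108 + 48)*0 = -76*0 = 0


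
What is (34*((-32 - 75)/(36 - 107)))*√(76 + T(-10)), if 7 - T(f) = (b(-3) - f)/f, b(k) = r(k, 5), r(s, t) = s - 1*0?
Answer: 5457*√930/355 ≈ 468.78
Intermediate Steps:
r(s, t) = s (r(s, t) = s + 0 = s)
b(k) = k
T(f) = 7 - (-3 - f)/f
(34*((-32 - 75)/(36 - 107)))*√(76 + T(-10)) = (34*((-32 - 75)/(36 - 107)))*√(76 + (8 + 3/(-10))) = (34*(-107/(-71)))*√(76 + (8 + 3*(-⅒))) = (34*(-107*(-1/71)))*√(76 + (8 - 3/10)) = (34*(107/71))*√(76 + 77/10) = 3638*√(837/10)/71 = 3638*(3*√930/10)/71 = 5457*√930/355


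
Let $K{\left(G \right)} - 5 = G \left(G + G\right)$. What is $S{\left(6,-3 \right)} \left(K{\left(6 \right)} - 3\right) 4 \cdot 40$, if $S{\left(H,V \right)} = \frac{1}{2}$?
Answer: $5920$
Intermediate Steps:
$K{\left(G \right)} = 5 + 2 G^{2}$ ($K{\left(G \right)} = 5 + G \left(G + G\right) = 5 + G 2 G = 5 + 2 G^{2}$)
$S{\left(H,V \right)} = \frac{1}{2}$
$S{\left(6,-3 \right)} \left(K{\left(6 \right)} - 3\right) 4 \cdot 40 = \frac{\left(5 + 2 \cdot 6^{2}\right) - 3}{2} \cdot 4 \cdot 40 = \frac{\left(5 + 2 \cdot 36\right) - 3}{2} \cdot 4 \cdot 40 = \frac{\left(5 + 72\right) - 3}{2} \cdot 4 \cdot 40 = \frac{77 - 3}{2} \cdot 4 \cdot 40 = \frac{1}{2} \cdot 74 \cdot 4 \cdot 40 = 37 \cdot 4 \cdot 40 = 148 \cdot 40 = 5920$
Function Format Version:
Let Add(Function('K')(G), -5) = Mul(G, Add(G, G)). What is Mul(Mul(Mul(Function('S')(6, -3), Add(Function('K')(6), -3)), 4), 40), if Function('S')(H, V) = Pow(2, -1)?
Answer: 5920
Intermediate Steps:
Function('K')(G) = Add(5, Mul(2, Pow(G, 2))) (Function('K')(G) = Add(5, Mul(G, Add(G, G))) = Add(5, Mul(G, Mul(2, G))) = Add(5, Mul(2, Pow(G, 2))))
Function('S')(H, V) = Rational(1, 2)
Mul(Mul(Mul(Function('S')(6, -3), Add(Function('K')(6), -3)), 4), 40) = Mul(Mul(Mul(Rational(1, 2), Add(Add(5, Mul(2, Pow(6, 2))), -3)), 4), 40) = Mul(Mul(Mul(Rational(1, 2), Add(Add(5, Mul(2, 36)), -3)), 4), 40) = Mul(Mul(Mul(Rational(1, 2), Add(Add(5, 72), -3)), 4), 40) = Mul(Mul(Mul(Rational(1, 2), Add(77, -3)), 4), 40) = Mul(Mul(Mul(Rational(1, 2), 74), 4), 40) = Mul(Mul(37, 4), 40) = Mul(148, 40) = 5920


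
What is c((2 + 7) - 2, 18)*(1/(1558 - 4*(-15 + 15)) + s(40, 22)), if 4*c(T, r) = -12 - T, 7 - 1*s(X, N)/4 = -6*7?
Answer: -305369/328 ≈ -931.00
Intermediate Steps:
s(X, N) = 196 (s(X, N) = 28 - (-24)*7 = 28 - 4*(-42) = 28 + 168 = 196)
c(T, r) = -3 - T/4 (c(T, r) = (-12 - T)/4 = -3 - T/4)
c((2 + 7) - 2, 18)*(1/(1558 - 4*(-15 + 15)) + s(40, 22)) = (-3 - ((2 + 7) - 2)/4)*(1/(1558 - 4*(-15 + 15)) + 196) = (-3 - (9 - 2)/4)*(1/(1558 - 4*0) + 196) = (-3 - ¼*7)*(1/(1558 + 0) + 196) = (-3 - 7/4)*(1/1558 + 196) = -19*(1/1558 + 196)/4 = -19/4*305369/1558 = -305369/328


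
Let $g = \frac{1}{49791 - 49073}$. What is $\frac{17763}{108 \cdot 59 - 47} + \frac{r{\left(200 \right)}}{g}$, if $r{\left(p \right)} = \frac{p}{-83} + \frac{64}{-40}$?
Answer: $- \frac{1509886951}{524975} \approx -2876.1$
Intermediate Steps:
$g = \frac{1}{718} \approx 0.0013928$
$r{\left(p \right)} = - \frac{8}{5} - \frac{p}{83}$ ($r{\left(p \right)} = p \left(- \frac{1}{83}\right) + 64 \left(- \frac{1}{40}\right) = - \frac{p}{83} - \frac{8}{5} = - \frac{8}{5} - \frac{p}{83}$)
$\frac{17763}{108 \cdot 59 - 47} + \frac{r{\left(200 \right)}}{g} = \frac{17763}{108 \cdot 59 - 47} + \left(- \frac{8}{5} - \frac{200}{83}\right) \frac{1}{\frac{1}{718}} = \frac{17763}{6372 - 47} + \left(- \frac{8}{5} - \frac{200}{83}\right) 718 = \frac{17763}{6325} - \frac{1194752}{415} = - \frac{1509886951}{524975}$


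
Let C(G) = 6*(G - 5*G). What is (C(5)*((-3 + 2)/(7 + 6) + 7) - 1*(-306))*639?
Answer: -4359258/13 ≈ -3.3533e+5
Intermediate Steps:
C(G) = -24*G (C(G) = 6*(-4*G) = -24*G)
(C(5)*((-3 + 2)/(7 + 6) + 7) - 1*(-306))*639 = ((-24*5)*((-3 + 2)/(7 + 6) + 7) - 1*(-306))*639 = (-120*(-1/13 + 7) + 306)*639 = (-120*90/13 + 306)*639 = (-10800/13 + 306)*639 = -6822/13*639 = -4359258/13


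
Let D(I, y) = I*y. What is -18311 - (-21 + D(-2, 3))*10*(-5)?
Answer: -19661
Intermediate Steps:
-18311 - (-21 + D(-2, 3))*10*(-5) = -18311 - (-21 - 2*3)*10*(-5) = -18311 - (-21 - 6)*(-50) = -18311 - (-27)*(-50) = -18311 - 1*1350 = -18311 - 1350 = -19661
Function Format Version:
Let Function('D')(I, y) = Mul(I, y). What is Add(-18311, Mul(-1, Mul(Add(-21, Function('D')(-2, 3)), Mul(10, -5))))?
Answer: -19661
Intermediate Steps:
Add(-18311, Mul(-1, Mul(Add(-21, Function('D')(-2, 3)), Mul(10, -5)))) = Add(-18311, Mul(-1, Mul(Add(-21, Mul(-2, 3)), Mul(10, -5)))) = Add(-18311, Mul(-1, Mul(Add(-21, -6), -50))) = Add(-18311, Mul(-1, Mul(-27, -50))) = Add(-18311, Mul(-1, 1350)) = Add(-18311, -1350) = -19661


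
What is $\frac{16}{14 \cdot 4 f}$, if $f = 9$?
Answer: $\frac{2}{63} \approx 0.031746$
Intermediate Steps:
$\frac{16}{14 \cdot 4 f} = \frac{16}{14 \cdot 4 \cdot 9} = \frac{16}{14 \cdot 36} = \frac{16}{504} = 16 \cdot \frac{1}{504} = \frac{2}{63}$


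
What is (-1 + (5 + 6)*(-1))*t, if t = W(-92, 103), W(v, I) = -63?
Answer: 756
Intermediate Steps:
t = -63
(-1 + (5 + 6)*(-1))*t = (-1 + (5 + 6)*(-1))*(-63) = (-1 + 11*(-1))*(-63) = (-1 - 11)*(-63) = -12*(-63) = 756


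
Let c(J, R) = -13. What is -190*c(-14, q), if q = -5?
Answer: 2470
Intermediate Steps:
-190*c(-14, q) = -190*(-13) = 2470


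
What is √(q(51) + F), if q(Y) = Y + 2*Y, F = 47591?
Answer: 8*√746 ≈ 218.50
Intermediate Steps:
q(Y) = 3*Y
√(q(51) + F) = √(3*51 + 47591) = √(153 + 47591) = √47744 = 8*√746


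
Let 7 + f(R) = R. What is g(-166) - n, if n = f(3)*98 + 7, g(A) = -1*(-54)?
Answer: 439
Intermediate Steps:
g(A) = 54
f(R) = -7 + R
n = -385 (n = (-7 + 3)*98 + 7 = -4*98 + 7 = -392 + 7 = -385)
g(-166) - n = 54 - 1*(-385) = 54 + 385 = 439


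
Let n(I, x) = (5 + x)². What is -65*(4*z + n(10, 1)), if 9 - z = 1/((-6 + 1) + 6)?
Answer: -4420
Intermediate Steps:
z = 8 (z = 9 - 1/((-6 + 1) + 6) = 9 - 1/(-5 + 6) = 9 - 1/1 = 9 - 1*1 = 9 - 1 = 8)
-65*(4*z + n(10, 1)) = -65*(4*8 + (5 + 1)²) = -65*(32 + 6²) = -65*(32 + 36) = -65*68 = -4420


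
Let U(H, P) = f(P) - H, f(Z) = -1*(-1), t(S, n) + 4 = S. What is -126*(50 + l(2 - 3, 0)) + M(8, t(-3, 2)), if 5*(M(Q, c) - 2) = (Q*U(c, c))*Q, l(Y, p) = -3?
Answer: -29088/5 ≈ -5817.6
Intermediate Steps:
t(S, n) = -4 + S
f(Z) = 1
U(H, P) = 1 - H
M(Q, c) = 2 + Q²*(1 - c)/5 (M(Q, c) = 2 + ((Q*(1 - c))*Q)/5 = 2 + (Q²*(1 - c))/5 = 2 + Q²*(1 - c)/5)
-126*(50 + l(2 - 3, 0)) + M(8, t(-3, 2)) = -126*(50 - 3) + (2 + (⅕)*8²*(1 - (-4 - 3))) = -126*47 + (2 + (⅕)*64*(1 - 1*(-7))) = -5922 + (2 + (⅕)*64*(1 + 7)) = -5922 + (2 + (⅕)*64*8) = -5922 + (2 + 512/5) = -5922 + 522/5 = -29088/5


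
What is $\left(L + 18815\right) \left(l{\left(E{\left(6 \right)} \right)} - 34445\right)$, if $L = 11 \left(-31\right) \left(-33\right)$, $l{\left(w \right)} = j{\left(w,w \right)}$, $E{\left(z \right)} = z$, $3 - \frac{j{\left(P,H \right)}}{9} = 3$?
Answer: $-1035692260$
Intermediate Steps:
$j{\left(P,H \right)} = 0$ ($j{\left(P,H \right)} = 27 - 27 = 0$)
$l{\left(w \right)} = 0$
$L = 11253$ ($L = \left(-341\right) \left(-33\right) = 11253$)
$\left(L + 18815\right) \left(l{\left(E{\left(6 \right)} \right)} - 34445\right) = \left(11253 + 18815\right) \left(0 - 34445\right) = 30068 \left(-34445\right) = -1035692260$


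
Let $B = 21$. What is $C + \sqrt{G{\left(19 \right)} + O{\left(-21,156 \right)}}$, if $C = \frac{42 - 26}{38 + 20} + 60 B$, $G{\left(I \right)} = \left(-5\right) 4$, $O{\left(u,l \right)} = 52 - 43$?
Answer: $\frac{36548}{29} + i \sqrt{11} \approx 1260.3 + 3.3166 i$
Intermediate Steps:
$O{\left(u,l \right)} = 9$
$G{\left(I \right)} = -20$
$C = \frac{36548}{29}$ ($C = \frac{42 - 26}{38 + 20} + 60 \cdot 21 = \frac{16}{58} + 1260 = 16 \cdot \frac{1}{58} + 1260 = \frac{8}{29} + 1260 = \frac{36548}{29} \approx 1260.3$)
$C + \sqrt{G{\left(19 \right)} + O{\left(-21,156 \right)}} = \frac{36548}{29} + \sqrt{-20 + 9} = \frac{36548}{29} + \sqrt{-11} = \frac{36548}{29} + i \sqrt{11}$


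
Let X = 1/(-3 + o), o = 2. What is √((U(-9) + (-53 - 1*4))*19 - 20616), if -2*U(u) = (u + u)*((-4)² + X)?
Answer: 3*I*√2126 ≈ 138.33*I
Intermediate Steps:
X = -1 (X = 1/(-3 + 2) = 1/(-1) = -1)
U(u) = -15*u (U(u) = -(u + u)*((-4)² - 1)/2 = -2*u*(16 - 1)/2 = -2*u*15/2 = -15*u)
√((U(-9) + (-53 - 1*4))*19 - 20616) = √((-15*(-9) + (-53 - 1*4))*19 - 20616) = √((135 + (-53 - 4))*19 - 20616) = √((135 - 57)*19 - 20616) = √(78*19 - 20616) = √(1482 - 20616) = √(-19134) = 3*I*√2126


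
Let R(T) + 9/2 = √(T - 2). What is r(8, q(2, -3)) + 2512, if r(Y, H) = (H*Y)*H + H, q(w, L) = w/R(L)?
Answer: 4*(22606*√5 + 38331*I)/(36*√5 + 61*I) ≈ 2512.4 + 0.83296*I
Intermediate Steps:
R(T) = -9/2 + √(-2 + T) (R(T) = -9/2 + √(T - 2) = -9/2 + √(-2 + T))
q(w, L) = w/(-9/2 + √(-2 + L))
r(Y, H) = H + Y*H² (r(Y, H) = Y*H² + H = H + Y*H²)
r(8, q(2, -3)) + 2512 = (2*2/(-9 + 2*√(-2 - 3)))*(1 + (2*2/(-9 + 2*√(-2 - 3)))*8) + 2512 = (2*2/(-9 + 2*√(-5)))*(1 + (2*2/(-9 + 2*√(-5)))*8) + 2512 = (2*2/(-9 + 2*(I*√5)))*(1 + (2*2/(-9 + 2*(I*√5)))*8) + 2512 = (2*2/(-9 + 2*I*√5))*(1 + (2*2/(-9 + 2*I*√5))*8) + 2512 = (4/(-9 + 2*I*√5))*(1 + (4/(-9 + 2*I*√5))*8) + 2512 = (4/(-9 + 2*I*√5))*(1 + 32/(-9 + 2*I*√5)) + 2512 = 4*(1 + 32/(-9 + 2*I*√5))/(-9 + 2*I*√5) + 2512 = 2512 + 4*(1 + 32/(-9 + 2*I*√5))/(-9 + 2*I*√5)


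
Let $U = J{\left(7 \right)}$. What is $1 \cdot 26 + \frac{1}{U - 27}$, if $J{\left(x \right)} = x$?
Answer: $\frac{519}{20} \approx 25.95$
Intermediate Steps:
$U = 7$
$1 \cdot 26 + \frac{1}{U - 27} = 1 \cdot 26 + \frac{1}{7 - 27} = 26 + \frac{1}{-20} = 26 - \frac{1}{20} = \frac{519}{20}$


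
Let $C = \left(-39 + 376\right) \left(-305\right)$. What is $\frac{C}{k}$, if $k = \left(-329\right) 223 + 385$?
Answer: $\frac{102785}{72982} \approx 1.4084$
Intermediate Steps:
$k = -72982$ ($k = -73367 + 385 = -72982$)
$C = -102785$ ($C = 337 \left(-305\right) = -102785$)
$\frac{C}{k} = - \frac{102785}{-72982} = \left(-102785\right) \left(- \frac{1}{72982}\right) = \frac{102785}{72982}$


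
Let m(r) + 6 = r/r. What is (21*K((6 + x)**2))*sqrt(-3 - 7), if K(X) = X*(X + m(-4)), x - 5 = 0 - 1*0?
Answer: 294756*I*sqrt(10) ≈ 9.321e+5*I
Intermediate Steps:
m(r) = -5 (m(r) = -6 + r/r = -6 + 1 = -5)
x = 5 (x = 5 + (0 - 1*0) = 5 + (0 + 0) = 5 + 0 = 5)
K(X) = X*(-5 + X) (K(X) = X*(X - 5) = X*(-5 + X))
(21*K((6 + x)**2))*sqrt(-3 - 7) = (21*((6 + 5)**2*(-5 + (6 + 5)**2)))*sqrt(-3 - 7) = (21*(11**2*(-5 + 11**2)))*sqrt(-10) = (21*(121*(-5 + 121)))*(I*sqrt(10)) = (21*(121*116))*(I*sqrt(10)) = (21*14036)*(I*sqrt(10)) = 294756*(I*sqrt(10)) = 294756*I*sqrt(10)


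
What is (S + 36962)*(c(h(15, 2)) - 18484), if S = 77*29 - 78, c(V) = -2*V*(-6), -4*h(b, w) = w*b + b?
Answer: -728319423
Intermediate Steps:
h(b, w) = -b/4 - b*w/4 (h(b, w) = -(w*b + b)/4 = -(b*w + b)/4 = -(b + b*w)/4 = -b/4 - b*w/4)
c(V) = 12*V
S = 2155 (S = 2233 - 78 = 2155)
(S + 36962)*(c(h(15, 2)) - 18484) = (2155 + 36962)*(12*(-¼*15*(1 + 2)) - 18484) = 39117*(12*(-¼*15*3) - 18484) = 39117*(12*(-45/4) - 18484) = 39117*(-135 - 18484) = 39117*(-18619) = -728319423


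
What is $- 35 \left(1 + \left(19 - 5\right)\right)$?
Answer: $-525$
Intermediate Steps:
$- 35 \left(1 + \left(19 - 5\right)\right) = - 35 \left(1 + 14\right) = \left(-35\right) 15 = -525$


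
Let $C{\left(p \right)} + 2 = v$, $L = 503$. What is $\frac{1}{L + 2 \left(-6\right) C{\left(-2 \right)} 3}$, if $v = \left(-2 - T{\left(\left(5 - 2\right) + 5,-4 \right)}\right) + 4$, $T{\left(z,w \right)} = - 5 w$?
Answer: $\frac{1}{1223} \approx 0.00081766$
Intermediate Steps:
$v = -18$ ($v = \left(-2 - \left(-5\right) \left(-4\right)\right) + 4 = \left(-2 - 20\right) + 4 = -22 + 4 = -18$)
$C{\left(p \right)} = -20$ ($C{\left(p \right)} = -2 - 18 = -20$)
$\frac{1}{L + 2 \left(-6\right) C{\left(-2 \right)} 3} = \frac{1}{503 + 2 \left(-6\right) \left(\left(-20\right) 3\right)} = \frac{1}{503 - -720} = \frac{1}{503 + 720} = \frac{1}{1223}$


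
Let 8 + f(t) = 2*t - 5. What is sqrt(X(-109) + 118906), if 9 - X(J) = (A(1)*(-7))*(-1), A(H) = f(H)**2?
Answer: 2*sqrt(29517) ≈ 343.61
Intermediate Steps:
f(t) = -13 + 2*t (f(t) = -8 + (2*t - 5) = -8 + (-5 + 2*t) = -13 + 2*t)
A(H) = (-13 + 2*H)**2
X(J) = -838 (X(J) = 9 - (-13 + 2*1)**2*(-7)*(-1) = 9 - (-13 + 2)**2*(-7)*(-1) = 9 - (-11)**2*(-7)*(-1) = 9 - 121*(-7)*(-1) = 9 - (-847)*(-1) = 9 - 1*847 = 9 - 847 = -838)
sqrt(X(-109) + 118906) = sqrt(-838 + 118906) = sqrt(118068) = 2*sqrt(29517)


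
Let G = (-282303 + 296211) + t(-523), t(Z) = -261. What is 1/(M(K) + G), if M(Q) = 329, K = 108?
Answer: 1/13976 ≈ 7.1551e-5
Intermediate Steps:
G = 13647 (G = (-282303 + 296211) - 261 = 13908 - 261 = 13647)
1/(M(K) + G) = 1/(329 + 13647) = 1/13976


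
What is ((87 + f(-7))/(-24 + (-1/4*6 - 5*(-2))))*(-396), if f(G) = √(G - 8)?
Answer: 68904/31 + 792*I*√15/31 ≈ 2222.7 + 98.948*I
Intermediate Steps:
f(G) = √(-8 + G)
((87 + f(-7))/(-24 + (-1/4*6 - 5*(-2))))*(-396) = ((87 + √(-8 - 7))/(-24 + (-1/4*6 - 5*(-2))))*(-396) = ((87 + √(-15))/(-24 + (-1*¼*6 + 10)))*(-396) = ((87 + I*√15)/(-24 + (-¼*6 + 10)))*(-396) = ((87 + I*√15)/(-24 + (-3/2 + 10)))*(-396) = ((87 + I*√15)/(-24 + 17/2))*(-396) = ((87 + I*√15)/(-31/2))*(-396) = ((87 + I*√15)*(-2/31))*(-396) = (-174/31 - 2*I*√15/31)*(-396) = 68904/31 + 792*I*√15/31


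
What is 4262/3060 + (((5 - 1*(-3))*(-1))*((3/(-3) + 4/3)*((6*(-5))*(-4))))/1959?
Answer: 1228343/999090 ≈ 1.2295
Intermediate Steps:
4262/3060 + (((5 - 1*(-3))*(-1))*((3/(-3) + 4/3)*((6*(-5))*(-4))))/1959 = 4262*(1/3060) + (((5 + 3)*(-1))*((3*(-1/3) + 4*(1/3))*(-30*(-4))))*(1/1959) = 2131/1530 + ((8*(-1))*((-1 + 4/3)*120))*(1/1959) = 2131/1530 - 8*120/3*(1/1959) = 2131/1530 - 8*40*(1/1959) = 2131/1530 - 320*1/1959 = 2131/1530 - 320/1959 = 1228343/999090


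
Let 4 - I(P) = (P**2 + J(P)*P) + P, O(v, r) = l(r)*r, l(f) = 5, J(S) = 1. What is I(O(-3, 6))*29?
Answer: -27724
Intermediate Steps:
O(v, r) = 5*r
I(P) = 4 - P**2 - 2*P (I(P) = 4 - ((P**2 + 1*P) + P) = 4 - ((P**2 + P) + P) = 4 - ((P + P**2) + P) = 4 - (P**2 + 2*P) = 4 + (-P**2 - 2*P) = 4 - P**2 - 2*P)
I(O(-3, 6))*29 = (4 - (5*6)**2 - 10*6)*29 = (4 - 1*30**2 - 2*30)*29 = (4 - 1*900 - 60)*29 = (4 - 900 - 60)*29 = -956*29 = -27724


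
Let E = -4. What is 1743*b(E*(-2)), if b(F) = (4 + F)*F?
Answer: 167328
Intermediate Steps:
b(F) = F*(4 + F)
1743*b(E*(-2)) = 1743*((-4*(-2))*(4 - 4*(-2))) = 1743*(8*(4 + 8)) = 1743*(8*12) = 1743*96 = 167328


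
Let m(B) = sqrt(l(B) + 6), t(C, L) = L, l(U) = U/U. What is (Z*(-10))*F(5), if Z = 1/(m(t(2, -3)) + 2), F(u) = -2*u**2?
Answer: -1000/3 + 500*sqrt(7)/3 ≈ 107.63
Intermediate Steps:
l(U) = 1
m(B) = sqrt(7) (m(B) = sqrt(1 + 6) = sqrt(7))
Z = 1/(2 + sqrt(7)) (Z = 1/(sqrt(7) + 2) = 1/(2 + sqrt(7)) ≈ 0.21525)
(Z*(-10))*F(5) = ((-2/3 + sqrt(7)/3)*(-10))*(-2*5**2) = (20/3 - 10*sqrt(7)/3)*(-2*25) = (20/3 - 10*sqrt(7)/3)*(-50) = -1000/3 + 500*sqrt(7)/3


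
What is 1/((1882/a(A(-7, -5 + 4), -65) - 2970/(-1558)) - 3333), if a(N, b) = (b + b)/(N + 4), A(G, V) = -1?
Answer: -50635/170869047 ≈ -0.00029634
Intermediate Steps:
a(N, b) = 2*b/(4 + N) (a(N, b) = (2*b)/(4 + N) = 2*b/(4 + N))
1/((1882/a(A(-7, -5 + 4), -65) - 2970/(-1558)) - 3333) = 1/((1882/((2*(-65)/(4 - 1))) - 2970/(-1558)) - 3333) = 1/((1882/((2*(-65)/3)) - 2970*(-1/1558)) - 3333) = 1/((1882/((2*(-65)*(⅓))) + 1485/779) - 3333) = 1/((1882/(-130/3) + 1485/779) - 3333) = 1/((1882*(-3/130) + 1485/779) - 3333) = 1/((-2823/65 + 1485/779) - 3333) = 1/(-2102592/50635 - 3333) = 1/(-170869047/50635) = -50635/170869047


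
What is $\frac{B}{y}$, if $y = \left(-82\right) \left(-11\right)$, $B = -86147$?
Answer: $- \frac{86147}{902} \approx -95.507$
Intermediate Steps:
$y = 902$
$\frac{B}{y} = - \frac{86147}{902}$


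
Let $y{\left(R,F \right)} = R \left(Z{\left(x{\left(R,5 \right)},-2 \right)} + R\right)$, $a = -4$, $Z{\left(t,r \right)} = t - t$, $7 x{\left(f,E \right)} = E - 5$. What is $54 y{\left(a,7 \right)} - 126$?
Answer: $738$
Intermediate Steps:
$x{\left(f,E \right)} = - \frac{5}{7} + \frac{E}{7}$ ($x{\left(f,E \right)} = \frac{E - 5}{7} = \frac{-5 + E}{7} = - \frac{5}{7} + \frac{E}{7}$)
$Z{\left(t,r \right)} = 0$
$y{\left(R,F \right)} = R^{2}$ ($y{\left(R,F \right)} = R \left(0 + R\right) = R R = R^{2}$)
$54 y{\left(a,7 \right)} - 126 = 54 \left(-4\right)^{2} - 126 = 54 \cdot 16 - 126 = 864 - 126 = 738$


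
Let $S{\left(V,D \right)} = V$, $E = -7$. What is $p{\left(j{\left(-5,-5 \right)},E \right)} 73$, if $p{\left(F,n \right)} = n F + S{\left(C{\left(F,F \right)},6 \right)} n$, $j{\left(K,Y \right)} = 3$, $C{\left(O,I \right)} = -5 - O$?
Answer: $2555$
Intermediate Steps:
$p{\left(F,n \right)} = F n + n \left(-5 - F\right)$ ($p{\left(F,n \right)} = n F + \left(-5 - F\right) n = F n + n \left(-5 - F\right)$)
$p{\left(j{\left(-5,-5 \right)},E \right)} 73 = \left(-5\right) \left(-7\right) 73 = 35 \cdot 73 = 2555$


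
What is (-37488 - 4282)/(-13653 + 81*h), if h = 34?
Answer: 41770/10899 ≈ 3.8325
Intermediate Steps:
(-37488 - 4282)/(-13653 + 81*h) = (-37488 - 4282)/(-13653 + 81*34) = -41770/(-13653 + 2754) = -41770/(-10899) = -41770*(-1/10899) = 41770/10899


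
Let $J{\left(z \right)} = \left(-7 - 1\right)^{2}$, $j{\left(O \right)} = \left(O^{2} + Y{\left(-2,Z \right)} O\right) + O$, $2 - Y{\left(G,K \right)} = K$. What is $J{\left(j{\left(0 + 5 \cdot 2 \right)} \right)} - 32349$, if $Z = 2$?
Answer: $-32285$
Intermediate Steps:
$Y{\left(G,K \right)} = 2 - K$
$j{\left(O \right)} = O + O^{2}$ ($j{\left(O \right)} = \left(O^{2} + \left(2 - 2\right) O\right) + O = \left(O^{2} + 0 O\right) + O = \left(O^{2} + 0\right) + O = O^{2} + O = O + O^{2}$)
$J{\left(z \right)} = 64$ ($J{\left(z \right)} = \left(-8\right)^{2} = 64$)
$J{\left(j{\left(0 + 5 \cdot 2 \right)} \right)} - 32349 = 64 - 32349 = -32285$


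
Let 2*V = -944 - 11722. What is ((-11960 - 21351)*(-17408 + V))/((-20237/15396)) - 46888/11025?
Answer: -2739536569273844/4553325 ≈ -6.0166e+8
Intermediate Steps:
V = -6333 (V = (-944 - 11722)/2 = (½)*(-12666) = -6333)
((-11960 - 21351)*(-17408 + V))/((-20237/15396)) - 46888/11025 = ((-11960 - 21351)*(-17408 - 6333))/((-20237/15396)) - 46888/11025 = (-33311*(-23741))/((-20237*1/15396)) - 46888*1/11025 = 790836451/(-20237/15396) - 46888/11025 = 790836451*(-15396/20237) - 46888/11025 = -12175717999596/20237 - 46888/11025 = -2739536569273844/4553325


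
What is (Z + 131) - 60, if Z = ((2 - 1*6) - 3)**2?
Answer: 120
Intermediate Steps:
Z = 49 (Z = ((2 - 6) - 3)**2 = (-4 - 3)**2 = (-7)**2 = 49)
(Z + 131) - 60 = (49 + 131) - 60 = 180 - 60 = 120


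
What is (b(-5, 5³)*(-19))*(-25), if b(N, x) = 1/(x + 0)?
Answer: 19/5 ≈ 3.8000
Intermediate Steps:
b(N, x) = 1/x
(b(-5, 5³)*(-19))*(-25) = (-19/5³)*(-25) = (-19/125)*(-25) = ((1/125)*(-19))*(-25) = -19/125*(-25) = 19/5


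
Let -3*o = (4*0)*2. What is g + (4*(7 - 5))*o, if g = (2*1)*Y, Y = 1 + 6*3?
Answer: 38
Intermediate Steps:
o = 0 (o = -4*0*2/3 = -0*2 = -1/3*0 = 0)
Y = 19 (Y = 1 + 18 = 19)
g = 38 (g = (2*1)*19 = 2*19 = 38)
g + (4*(7 - 5))*o = 38 + (4*(7 - 5))*0 = 38 + (4*2)*0 = 38 + 8*0 = 38 + 0 = 38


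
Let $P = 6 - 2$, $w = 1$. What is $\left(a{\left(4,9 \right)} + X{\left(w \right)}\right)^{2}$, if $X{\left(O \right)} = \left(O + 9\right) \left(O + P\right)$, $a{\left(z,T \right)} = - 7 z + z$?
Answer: $676$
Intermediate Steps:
$a{\left(z,T \right)} = - 6 z$
$P = 4$ ($P = 6 - 2 = 4$)
$X{\left(O \right)} = \left(4 + O\right) \left(9 + O\right)$ ($X{\left(O \right)} = \left(O + 9\right) \left(O + 4\right) = \left(9 + O\right) \left(4 + O\right) = \left(4 + O\right) \left(9 + O\right)$)
$\left(a{\left(4,9 \right)} + X{\left(w \right)}\right)^{2} = \left(\left(-6\right) 4 + \left(36 + 1^{2} + 13 \cdot 1\right)\right)^{2} = \left(-24 + \left(36 + 1 + 13\right)\right)^{2} = \left(-24 + 50\right)^{2} = 26^{2} = 676$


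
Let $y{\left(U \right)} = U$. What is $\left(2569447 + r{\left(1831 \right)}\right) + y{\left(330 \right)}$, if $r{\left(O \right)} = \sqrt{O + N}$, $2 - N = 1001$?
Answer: $2569777 + 8 \sqrt{13} \approx 2.5698 \cdot 10^{6}$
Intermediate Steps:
$N = -999$ ($N = 2 - 1001 = -999$)
$r{\left(O \right)} = \sqrt{-999 + O}$ ($r{\left(O \right)} = \sqrt{O - 999} = \sqrt{-999 + O}$)
$\left(2569447 + r{\left(1831 \right)}\right) + y{\left(330 \right)} = \left(2569447 + \sqrt{-999 + 1831}\right) + 330 = \left(2569447 + \sqrt{832}\right) + 330 = \left(2569447 + 8 \sqrt{13}\right) + 330 = 2569777 + 8 \sqrt{13}$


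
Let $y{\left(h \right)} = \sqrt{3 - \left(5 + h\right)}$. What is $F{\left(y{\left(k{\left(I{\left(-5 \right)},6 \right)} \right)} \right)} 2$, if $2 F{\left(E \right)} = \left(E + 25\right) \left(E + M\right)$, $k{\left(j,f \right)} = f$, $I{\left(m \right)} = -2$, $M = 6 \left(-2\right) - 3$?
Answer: $-383 + 20 i \sqrt{2} \approx -383.0 + 28.284 i$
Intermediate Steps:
$M = -15$ ($M = -12 - 3 = -15$)
$y{\left(h \right)} = \sqrt{-2 - h}$
$F{\left(E \right)} = \frac{\left(-15 + E\right) \left(25 + E\right)}{2}$ ($F{\left(E \right)} = \frac{\left(E + 25\right) \left(E - 15\right)}{2} = \frac{\left(25 + E\right) \left(-15 + E\right)}{2} = \frac{\left(-15 + E\right) \left(25 + E\right)}{2}$)
$F{\left(y{\left(k{\left(I{\left(-5 \right)},6 \right)} \right)} \right)} 2 = \left(- \frac{375}{2} + \frac{\left(\sqrt{-2 - 6}\right)^{2}}{2} + 5 \sqrt{-2 - 6}\right) 2 = \left(- \frac{375}{2} + \frac{\left(\sqrt{-8}\right)^{2}}{2} + 5 \sqrt{-8}\right) 2 = \left(- \frac{375}{2} + \frac{\left(2 i \sqrt{2}\right)^{2}}{2} + 5 \cdot 2 i \sqrt{2}\right) 2 = \left(- \frac{375}{2} + \frac{1}{2} \left(-8\right) + 10 i \sqrt{2}\right) 2 = \left(- \frac{375}{2} - 4 + 10 i \sqrt{2}\right) 2 = \left(- \frac{383}{2} + 10 i \sqrt{2}\right) 2 = -383 + 20 i \sqrt{2}$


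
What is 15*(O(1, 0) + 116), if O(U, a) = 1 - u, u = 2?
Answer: 1725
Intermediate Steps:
O(U, a) = -1 (O(U, a) = 1 - 1*2 = 1 - 2 = -1)
15*(O(1, 0) + 116) = 15*(-1 + 116) = 15*115 = 1725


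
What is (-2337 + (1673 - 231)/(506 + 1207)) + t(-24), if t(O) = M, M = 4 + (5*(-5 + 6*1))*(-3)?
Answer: -4020682/1713 ≈ -2347.2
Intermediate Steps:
M = -11 (M = 4 + (5*(-5 + 6))*(-3) = 4 + (5*1)*(-3) = 4 + 5*(-3) = 4 - 15 = -11)
t(O) = -11
(-2337 + (1673 - 231)/(506 + 1207)) + t(-24) = (-2337 + (1673 - 231)/(506 + 1207)) - 11 = (-2337 + 1442/1713) - 11 = -4001839/1713 - 11 = -4020682/1713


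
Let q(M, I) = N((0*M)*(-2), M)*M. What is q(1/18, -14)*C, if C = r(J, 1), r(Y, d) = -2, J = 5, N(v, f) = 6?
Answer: -2/3 ≈ -0.66667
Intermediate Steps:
q(M, I) = 6*M
C = -2
q(1/18, -14)*C = (6/18)*(-2) = (6*(1/18))*(-2) = (1/3)*(-2) = -2/3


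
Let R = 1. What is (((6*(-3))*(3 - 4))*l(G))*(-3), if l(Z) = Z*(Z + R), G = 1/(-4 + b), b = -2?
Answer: 15/2 ≈ 7.5000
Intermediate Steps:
G = -⅙ (G = 1/(-4 - 2) = 1/(-6) = -⅙ ≈ -0.16667)
l(Z) = Z*(1 + Z) (l(Z) = Z*(Z + 1) = Z*(1 + Z))
(((6*(-3))*(3 - 4))*l(G))*(-3) = (((6*(-3))*(3 - 4))*(-(1 - ⅙)/6))*(-3) = ((-18*(-1))*(-⅙*⅚))*(-3) = (18*(-5/36))*(-3) = -5/2*(-3) = 15/2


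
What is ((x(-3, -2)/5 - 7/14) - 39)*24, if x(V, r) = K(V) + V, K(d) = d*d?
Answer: -4596/5 ≈ -919.20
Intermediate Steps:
K(d) = d²
x(V, r) = V + V² (x(V, r) = V² + V = V + V²)
((x(-3, -2)/5 - 7/14) - 39)*24 = ((-3*(1 - 3)/5 - 7/14) - 39)*24 = ((-3*(-2)*(⅕) - 7*1/14) - 39)*24 = ((6*(⅕) - ½) - 39)*24 = ((6/5 - ½) - 39)*24 = (7/10 - 39)*24 = -383/10*24 = -4596/5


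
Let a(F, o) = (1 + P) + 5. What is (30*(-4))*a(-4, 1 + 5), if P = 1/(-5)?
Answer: -696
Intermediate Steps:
P = -⅕ ≈ -0.20000
a(F, o) = 29/5 (a(F, o) = (1 - ⅕) + 5 = ⅘ + 5 = 29/5)
(30*(-4))*a(-4, 1 + 5) = (30*(-4))*(29/5) = -120*29/5 = -696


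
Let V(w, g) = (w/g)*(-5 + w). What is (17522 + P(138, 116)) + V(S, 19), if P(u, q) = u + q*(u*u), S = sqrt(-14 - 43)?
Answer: 2226761 - 5*I*sqrt(57)/19 ≈ 2.2268e+6 - 1.9868*I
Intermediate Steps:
S = I*sqrt(57) (S = sqrt(-57) = I*sqrt(57) ≈ 7.5498*I)
P(u, q) = u + q*u**2
V(w, g) = w*(-5 + w)/g
(17522 + P(138, 116)) + V(S, 19) = (17522 + 138*(1 + 116*138)) + (I*sqrt(57))*(-5 + I*sqrt(57))/19 = (17522 + 138*(1 + 16008)) + (I*sqrt(57))*(1/19)*(-5 + I*sqrt(57)) = (17522 + 138*16009) + I*sqrt(57)*(-5 + I*sqrt(57))/19 = (17522 + 2209242) + I*sqrt(57)*(-5 + I*sqrt(57))/19 = 2226764 + I*sqrt(57)*(-5 + I*sqrt(57))/19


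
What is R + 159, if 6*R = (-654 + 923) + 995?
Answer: 1109/3 ≈ 369.67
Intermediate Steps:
R = 632/3 (R = ((-654 + 923) + 995)/6 = (269 + 995)/6 = (1/6)*1264 = 632/3 ≈ 210.67)
R + 159 = 632/3 + 159 = 1109/3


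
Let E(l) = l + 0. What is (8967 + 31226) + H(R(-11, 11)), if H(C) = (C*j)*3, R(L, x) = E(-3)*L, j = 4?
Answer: 40589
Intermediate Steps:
E(l) = l
R(L, x) = -3*L
H(C) = 12*C (H(C) = (C*4)*3 = (4*C)*3 = 12*C)
(8967 + 31226) + H(R(-11, 11)) = (8967 + 31226) + 12*(-3*(-11)) = 40193 + 12*33 = 40193 + 396 = 40589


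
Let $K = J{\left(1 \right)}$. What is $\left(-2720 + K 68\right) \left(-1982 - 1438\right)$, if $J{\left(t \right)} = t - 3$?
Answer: $9767520$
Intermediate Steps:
$J{\left(t \right)} = -3 + t$ ($J{\left(t \right)} = t - 3 = -3 + t$)
$K = -2$ ($K = -3 + 1 = -2$)
$\left(-2720 + K 68\right) \left(-1982 - 1438\right) = \left(-2720 - 136\right) \left(-1982 - 1438\right) = \left(-2720 - 136\right) \left(-3420\right) = \left(-2856\right) \left(-3420\right) = 9767520$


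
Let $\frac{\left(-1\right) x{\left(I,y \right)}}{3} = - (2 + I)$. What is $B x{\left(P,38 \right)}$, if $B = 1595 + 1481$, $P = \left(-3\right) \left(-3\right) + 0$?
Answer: $101508$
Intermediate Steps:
$P = 9$ ($P = 9 + 0 = 9$)
$B = 3076$
$x{\left(I,y \right)} = 6 + 3 I$ ($x{\left(I,y \right)} = - 3 \left(- (2 + I)\right) = - 3 \left(-2 - I\right) = 6 + 3 I$)
$B x{\left(P,38 \right)} = 3076 \left(6 + 3 \cdot 9\right) = 3076 \left(6 + 27\right) = 3076 \cdot 33 = 101508$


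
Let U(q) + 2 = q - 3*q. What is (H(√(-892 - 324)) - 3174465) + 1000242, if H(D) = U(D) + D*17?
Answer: -2174225 + 120*I*√19 ≈ -2.1742e+6 + 523.07*I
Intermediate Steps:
U(q) = -2 - 2*q (U(q) = -2 + (q - 3*q) = -2 - 2*q)
H(D) = -2 + 15*D (H(D) = (-2 - 2*D) + D*17 = (-2 - 2*D) + 17*D = -2 + 15*D)
(H(√(-892 - 324)) - 3174465) + 1000242 = ((-2 + 15*√(-892 - 324)) - 3174465) + 1000242 = ((-2 + 15*√(-1216)) - 3174465) + 1000242 = ((-2 + 15*(8*I*√19)) - 3174465) + 1000242 = ((-2 + 120*I*√19) - 3174465) + 1000242 = (-3174467 + 120*I*√19) + 1000242 = -2174225 + 120*I*√19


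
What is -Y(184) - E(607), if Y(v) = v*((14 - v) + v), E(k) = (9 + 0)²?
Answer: -2657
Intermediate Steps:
E(k) = 81 (E(k) = 9² = 81)
Y(v) = 14*v (Y(v) = v*14 = 14*v)
-Y(184) - E(607) = -14*184 - 1*81 = -1*2576 - 81 = -2576 - 81 = -2657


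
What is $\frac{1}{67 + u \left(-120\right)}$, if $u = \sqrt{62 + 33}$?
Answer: $- \frac{67}{1363511} - \frac{120 \sqrt{95}}{1363511} \approx -0.00090693$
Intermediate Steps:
$u = \sqrt{95} \approx 9.7468$
$\frac{1}{67 + u \left(-120\right)} = \frac{1}{67 + \sqrt{95} \left(-120\right)} = \frac{1}{67 - 120 \sqrt{95}}$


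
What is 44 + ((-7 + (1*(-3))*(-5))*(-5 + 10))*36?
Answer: 1484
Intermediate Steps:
44 + ((-7 + (1*(-3))*(-5))*(-5 + 10))*36 = 44 + ((-7 - 3*(-5))*5)*36 = 44 + ((-7 + 15)*5)*36 = 44 + (8*5)*36 = 44 + 40*36 = 44 + 1440 = 1484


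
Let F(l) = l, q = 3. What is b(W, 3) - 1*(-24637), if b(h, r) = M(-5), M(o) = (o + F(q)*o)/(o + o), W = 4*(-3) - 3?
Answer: 24639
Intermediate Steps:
W = -15 (W = -12 - 3 = -15)
M(o) = 2 (M(o) = (o + 3*o)/(o + o) = (4*o)/((2*o)) = (4*o)*(1/(2*o)) = 2)
b(h, r) = 2
b(W, 3) - 1*(-24637) = 2 - 1*(-24637) = 2 + 24637 = 24639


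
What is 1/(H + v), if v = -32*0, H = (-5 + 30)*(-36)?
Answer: -1/900 ≈ -0.0011111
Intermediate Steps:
H = -900 (H = 25*(-36) = -900)
v = 0
1/(H + v) = 1/(-900 + 0) = 1/(-900) = -1/900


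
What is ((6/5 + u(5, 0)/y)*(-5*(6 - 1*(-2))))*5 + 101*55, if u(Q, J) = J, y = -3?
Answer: 5315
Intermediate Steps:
((6/5 + u(5, 0)/y)*(-5*(6 - 1*(-2))))*5 + 101*55 = ((6/5 + 0/(-3))*(-5*(6 - 1*(-2))))*5 + 101*55 = ((6*(⅕) + 0*(-⅓))*(-5*(6 + 2)))*5 + 5555 = ((6/5 + 0)*(-5*8))*5 + 5555 = ((6/5)*(-40))*5 + 5555 = -48*5 + 5555 = -240 + 5555 = 5315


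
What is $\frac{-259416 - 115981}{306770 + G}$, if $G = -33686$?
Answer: $- \frac{375397}{273084} \approx -1.3747$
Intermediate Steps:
$\frac{-259416 - 115981}{306770 + G} = \frac{-259416 - 115981}{306770 - 33686} = - \frac{375397}{273084}$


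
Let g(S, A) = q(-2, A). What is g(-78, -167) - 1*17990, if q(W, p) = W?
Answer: -17992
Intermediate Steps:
g(S, A) = -2
g(-78, -167) - 1*17990 = -2 - 1*17990 = -2 - 17990 = -17992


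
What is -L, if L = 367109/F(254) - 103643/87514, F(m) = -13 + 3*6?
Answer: -32126658811/437570 ≈ -73421.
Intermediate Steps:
F(m) = 5 (F(m) = -13 + 18 = 5)
L = 32126658811/437570 (L = 367109/5 - 103643/87514 = 32126658811/437570 ≈ 73421.)
-L = -1*32126658811/437570 = -32126658811/437570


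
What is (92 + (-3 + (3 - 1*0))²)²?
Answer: 8464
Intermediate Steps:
(92 + (-3 + (3 - 1*0))²)² = (92 + (-3 + (3 + 0))²)² = (92 + (-3 + 3)²)² = (92 + 0²)² = (92 + 0)² = 92² = 8464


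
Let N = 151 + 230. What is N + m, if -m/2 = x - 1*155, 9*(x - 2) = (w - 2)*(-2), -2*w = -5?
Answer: 6185/9 ≈ 687.22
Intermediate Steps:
w = 5/2 (w = -1/2*(-5) = 5/2 ≈ 2.5000)
x = 17/9 (x = 2 + ((5/2 - 2)*(-2))/9 = 2 + ((1/2)*(-2))/9 = 2 + (1/9)*(-1) = 2 - 1/9 = 17/9 ≈ 1.8889)
m = 2756/9 (m = -2*(17/9 - 1*155) = -2*(17/9 - 155) = -2*(-1378/9) = 2756/9 ≈ 306.22)
N = 381
N + m = 381 + 2756/9 = 6185/9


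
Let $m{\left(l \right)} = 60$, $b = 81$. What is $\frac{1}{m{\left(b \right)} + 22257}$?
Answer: $\frac{1}{22317} \approx 4.4809 \cdot 10^{-5}$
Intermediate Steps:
$\frac{1}{m{\left(b \right)} + 22257} = \frac{1}{60 + 22257} = \frac{1}{22317}$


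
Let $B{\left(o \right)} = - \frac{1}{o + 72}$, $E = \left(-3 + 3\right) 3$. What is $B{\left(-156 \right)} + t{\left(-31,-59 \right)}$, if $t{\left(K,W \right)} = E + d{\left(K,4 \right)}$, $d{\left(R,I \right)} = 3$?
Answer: $\frac{253}{84} \approx 3.0119$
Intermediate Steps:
$E = 0$ ($E = 0 \cdot 3 = 0$)
$B{\left(o \right)} = - \frac{1}{72 + o}$
$t{\left(K,W \right)} = 3$ ($t{\left(K,W \right)} = 0 + 3 = 3$)
$B{\left(-156 \right)} + t{\left(-31,-59 \right)} = - \frac{1}{72 - 156} + 3 = - \frac{1}{-84} + 3 = \left(-1\right) \left(- \frac{1}{84}\right) + 3 = \frac{1}{84} + 3 = \frac{253}{84}$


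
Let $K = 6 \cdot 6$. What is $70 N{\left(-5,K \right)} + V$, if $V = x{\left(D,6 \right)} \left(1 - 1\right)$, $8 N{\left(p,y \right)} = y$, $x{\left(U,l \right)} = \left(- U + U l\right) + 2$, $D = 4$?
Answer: $315$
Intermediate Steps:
$K = 36$
$x{\left(U,l \right)} = 2 - U + U l$
$N{\left(p,y \right)} = \frac{y}{8}$
$V = 0$ ($V = \left(2 - 4 + 4 \cdot 6\right) \left(1 - 1\right) = \left(2 - 4 + 24\right) \left(1 - 1\right) = 22 \cdot 0 = 0$)
$70 N{\left(-5,K \right)} + V = 70 \cdot \frac{1}{8} \cdot 36 + 0 = 70 \cdot \frac{9}{2} + 0 = 315 + 0 = 315$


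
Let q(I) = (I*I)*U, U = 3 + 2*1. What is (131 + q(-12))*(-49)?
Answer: -41699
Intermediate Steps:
U = 5 (U = 3 + 2 = 5)
q(I) = 5*I² (q(I) = (I*I)*5 = I²*5 = 5*I²)
(131 + q(-12))*(-49) = (131 + 5*(-12)²)*(-49) = (131 + 5*144)*(-49) = (131 + 720)*(-49) = 851*(-49) = -41699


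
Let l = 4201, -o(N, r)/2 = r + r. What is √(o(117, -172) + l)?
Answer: √4889 ≈ 69.921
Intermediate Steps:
o(N, r) = -4*r (o(N, r) = -2*(r + r) = -4*r)
√(o(117, -172) + l) = √(-4*(-172) + 4201) = √(688 + 4201) = √4889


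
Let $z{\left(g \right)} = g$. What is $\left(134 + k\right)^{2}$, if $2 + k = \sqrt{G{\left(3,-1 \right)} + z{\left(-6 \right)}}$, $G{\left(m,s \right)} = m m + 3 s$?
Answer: $17424$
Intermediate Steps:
$G{\left(m,s \right)} = m^{2} + 3 s$
$k = -2$ ($k = -2 + \sqrt{\left(3^{2} + 3 \left(-1\right)\right) - 6} = -2 + \sqrt{\left(9 - 3\right) - 6} = -2 + \sqrt{6 - 6} = -2 + \sqrt{0} = -2 + 0 = -2$)
$\left(134 + k\right)^{2} = \left(134 - 2\right)^{2} = 132^{2} = 17424$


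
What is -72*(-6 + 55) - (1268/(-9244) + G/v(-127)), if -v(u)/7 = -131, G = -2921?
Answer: -7469450616/2119187 ≈ -3524.7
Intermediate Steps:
v(u) = 917 (v(u) = -7*(-131) = 917)
-72*(-6 + 55) - (1268/(-9244) + G/v(-127)) = -72*(-6 + 55) - (1268/(-9244) - 2921/917) = -72*49 - (1268*(-1/9244) - 2921*1/917) = -3528 - (-317/2311 - 2921/917) = -3528 - 1*(-7041120/2119187) = -3528 + 7041120/2119187 = -7469450616/2119187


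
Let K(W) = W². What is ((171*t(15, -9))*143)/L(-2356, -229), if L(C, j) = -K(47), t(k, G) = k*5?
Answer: -1833975/2209 ≈ -830.23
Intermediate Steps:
t(k, G) = 5*k
L(C, j) = -2209 (L(C, j) = -1*47² = -1*2209 = -2209)
((171*t(15, -9))*143)/L(-2356, -229) = ((171*(5*15))*143)/(-2209) = ((171*75)*143)*(-1/2209) = (12825*143)*(-1/2209) = 1833975*(-1/2209) = -1833975/2209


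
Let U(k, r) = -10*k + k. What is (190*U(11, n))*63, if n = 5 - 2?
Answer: -1185030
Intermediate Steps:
n = 3
U(k, r) = -9*k
(190*U(11, n))*63 = (190*(-9*11))*63 = (190*(-99))*63 = -18810*63 = -1185030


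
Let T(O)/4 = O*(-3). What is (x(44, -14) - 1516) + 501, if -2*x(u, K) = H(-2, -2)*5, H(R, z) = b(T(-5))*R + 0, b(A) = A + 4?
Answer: -695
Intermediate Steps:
T(O) = -12*O (T(O) = 4*(O*(-3)) = 4*(-3*O) = -12*O)
b(A) = 4 + A
H(R, z) = 64*R (H(R, z) = (4 - 12*(-5))*R + 0 = (4 + 60)*R + 0 = 64*R + 0 = 64*R)
x(u, K) = 320 (x(u, K) = -64*(-2)*5/2 = -(-64)*5 = -1/2*(-640) = 320)
(x(44, -14) - 1516) + 501 = (320 - 1516) + 501 = -1196 + 501 = -695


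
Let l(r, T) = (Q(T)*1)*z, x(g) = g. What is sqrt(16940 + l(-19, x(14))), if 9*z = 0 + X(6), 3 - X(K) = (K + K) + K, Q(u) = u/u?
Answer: sqrt(152445)/3 ≈ 130.15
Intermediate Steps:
Q(u) = 1
X(K) = 3 - 3*K (X(K) = 3 - ((K + K) + K) = 3 - (2*K + K) = 3 - 3*K)
z = -5/3 (z = (0 + (3 - 3*6))/9 = (0 + (3 - 18))/9 = (0 - 15)/9 = (1/9)*(-15) = -5/3 ≈ -1.6667)
l(r, T) = -5/3 (l(r, T) = (1*1)*(-5/3) = 1*(-5/3) = -5/3)
sqrt(16940 + l(-19, x(14))) = sqrt(16940 - 5/3) = sqrt(50815/3) = sqrt(152445)/3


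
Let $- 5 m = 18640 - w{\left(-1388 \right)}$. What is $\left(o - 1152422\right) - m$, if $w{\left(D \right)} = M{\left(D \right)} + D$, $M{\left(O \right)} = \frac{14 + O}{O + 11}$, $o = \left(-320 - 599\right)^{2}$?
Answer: $- \frac{697348601}{2295} \approx -3.0386 \cdot 10^{5}$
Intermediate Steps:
$o = 844561$ ($o = \left(-919\right)^{2} = 844561$)
$M{\left(O \right)} = \frac{14 + O}{11 + O}$
$w{\left(D \right)} = D + \frac{14 + D}{11 + D}$ ($w{\left(D \right)} = \frac{14 + D}{11 + D} + D = D + \frac{14 + D}{11 + D}$)
$m = - \frac{9192394}{2295}$ ($m = - \frac{18640 - \frac{14 - 1388 - 1388 \left(11 - 1388\right)}{11 - 1388}}{5} = - \frac{18640 - \frac{14 - 1388 - -1911276}{-1377}}{5} = - \frac{18640 - - \frac{14 - 1388 + 1911276}{1377}}{5} = - \frac{18640 - \left(- \frac{1}{1377}\right) 1909902}{5} = - \frac{18640 - - \frac{636634}{459}}{5} = - \frac{18640 + \frac{636634}{459}}{5} = \left(- \frac{1}{5}\right) \frac{9192394}{459} = - \frac{9192394}{2295} \approx -4005.4$)
$\left(o - 1152422\right) - m = \left(844561 - 1152422\right) - - \frac{9192394}{2295} = -307861 + \frac{9192394}{2295} = - \frac{697348601}{2295}$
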